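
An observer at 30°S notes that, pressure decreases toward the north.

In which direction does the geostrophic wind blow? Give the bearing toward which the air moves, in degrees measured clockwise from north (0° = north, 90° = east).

The pressure-gradient force points toward the north (bearing 000°).
Geostrophic balance: in the Southern Hemisphere the Coriolis force deflects motion to the left, so the geostrophic wind blows 90° to the left of the pressure-gradient force (low pressure on the right).
Rotating 000° by 90° counterclockwise gives 270° — the wind blows toward the west.

270°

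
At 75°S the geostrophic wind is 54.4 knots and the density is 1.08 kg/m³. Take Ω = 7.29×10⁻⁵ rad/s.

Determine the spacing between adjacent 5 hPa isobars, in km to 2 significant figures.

120 km

Coriolis parameter at 75°S:
f = 2Ω sin φ = 2 × 7.29×10⁻⁵ × sin 75° = 1.41×10⁻⁴ s⁻¹
Wind speed in SI: 54.4 knots = 28.0 m/s
Geostrophic balance rearranged: |∂P/∂n| = f ρ V_g
|∂P/∂n| = 1.41×10⁻⁴ × 1.08 × 28.0 = 4.26×10⁻³ Pa/m
Isobar spacing: Δn = ΔP/|∂P/∂n| = 500 Pa / 4.26×10⁻³ Pa/m = 117465 m ≈ 120 km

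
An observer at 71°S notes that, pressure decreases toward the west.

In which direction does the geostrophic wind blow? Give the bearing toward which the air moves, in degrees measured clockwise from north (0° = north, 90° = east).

180°

The pressure-gradient force points toward the west (bearing 270°).
Geostrophic balance: in the Southern Hemisphere the Coriolis force deflects motion to the left, so the geostrophic wind blows 90° to the left of the pressure-gradient force (low pressure on the right).
Rotating 270° by 90° counterclockwise gives 180° — the wind blows toward the south.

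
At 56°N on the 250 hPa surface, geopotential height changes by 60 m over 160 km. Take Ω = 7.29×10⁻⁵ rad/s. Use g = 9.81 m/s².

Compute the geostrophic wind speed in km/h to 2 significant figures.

110 km/h

Coriolis parameter at 56°N:
f = 2Ω sin φ = 2 × 7.29×10⁻⁵ × sin 56° = 1.21×10⁻⁴ s⁻¹
Height gradient: |∂Z/∂n| = 60 m / 160000 m = 3.75×10⁻⁴
On a pressure surface, geostrophic balance gives V_g = (g/f)|∂Z/∂n|:
V_g = 9.81 × 3.75×10⁻⁴ / 1.21×10⁻⁴ = 30.4 m/s
Converting: 30.4 m/s × 3.6 = 110 km/h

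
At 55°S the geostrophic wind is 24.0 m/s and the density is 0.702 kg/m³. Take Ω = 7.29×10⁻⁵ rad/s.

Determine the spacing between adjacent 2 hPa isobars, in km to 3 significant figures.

Coriolis parameter at 55°S:
f = 2Ω sin φ = 2 × 7.29×10⁻⁵ × sin 55° = 1.19×10⁻⁴ s⁻¹
Geostrophic balance rearranged: |∂P/∂n| = f ρ V_g
|∂P/∂n| = 1.19×10⁻⁴ × 0.702 × 24.0 = 2.01×10⁻³ Pa/m
Isobar spacing: Δn = ΔP/|∂P/∂n| = 200 Pa / 2.01×10⁻³ Pa/m = 99394 m ≈ 99.4 km

99.4 km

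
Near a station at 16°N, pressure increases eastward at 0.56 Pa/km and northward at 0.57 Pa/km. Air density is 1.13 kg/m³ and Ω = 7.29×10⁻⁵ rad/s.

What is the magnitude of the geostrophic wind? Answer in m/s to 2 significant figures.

Coriolis parameter at 16°N:
f = 2Ω sin φ = 2 × 7.29×10⁻⁵ × sin 16° = 4.02×10⁻⁵ s⁻¹
Component geostrophic relations (x east, y north):
u_g = −(1/(fρ)) ∂P/∂y,  v_g = (1/(fρ)) ∂P/∂x
u_g = −(0.57×10⁻³)/(4.02×10⁻⁵ × 1.13) = −12.6 m/s;  v_g = (0.56×10⁻³)/(4.02×10⁻⁵ × 1.13) = 12.3 m/s
|V_g| = √(u_g² + v_g²) = 17.6 m/s

18 m/s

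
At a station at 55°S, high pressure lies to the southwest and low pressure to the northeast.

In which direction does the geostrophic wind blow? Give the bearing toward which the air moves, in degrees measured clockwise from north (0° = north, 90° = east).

The pressure-gradient force points toward the northeast (bearing 045°).
Geostrophic balance: in the Southern Hemisphere the Coriolis force deflects motion to the left, so the geostrophic wind blows 90° to the left of the pressure-gradient force (low pressure on the right).
Rotating 045° by 90° counterclockwise gives 315° — the wind blows toward the northwest.

315°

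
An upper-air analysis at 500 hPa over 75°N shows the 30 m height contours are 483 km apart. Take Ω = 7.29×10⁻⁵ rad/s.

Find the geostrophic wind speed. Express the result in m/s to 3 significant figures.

4.33 m/s

Coriolis parameter at 75°N:
f = 2Ω sin φ = 2 × 7.29×10⁻⁵ × sin 75° = 1.41×10⁻⁴ s⁻¹
Height gradient: |∂Z/∂n| = 30 m / 483000 m = 6.21×10⁻⁵
On a pressure surface, geostrophic balance gives V_g = (g/f)|∂Z/∂n|:
V_g = 9.81 × 6.21×10⁻⁵ / 1.41×10⁻⁴ = 4.33 m/s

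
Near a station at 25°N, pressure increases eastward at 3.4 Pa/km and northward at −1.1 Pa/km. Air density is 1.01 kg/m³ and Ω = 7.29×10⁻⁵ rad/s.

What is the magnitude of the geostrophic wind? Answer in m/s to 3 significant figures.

Coriolis parameter at 25°N:
f = 2Ω sin φ = 2 × 7.29×10⁻⁵ × sin 25° = 6.16×10⁻⁵ s⁻¹
Component geostrophic relations (x east, y north):
u_g = −(1/(fρ)) ∂P/∂y,  v_g = (1/(fρ)) ∂P/∂x
u_g = −(−1.1×10⁻³)/(6.16×10⁻⁵ × 1.01) = 17.7 m/s;  v_g = (3.4×10⁻³)/(6.16×10⁻⁵ × 1.01) = 54.6 m/s
|V_g| = √(u_g² + v_g²) = 57.4 m/s

57.4 m/s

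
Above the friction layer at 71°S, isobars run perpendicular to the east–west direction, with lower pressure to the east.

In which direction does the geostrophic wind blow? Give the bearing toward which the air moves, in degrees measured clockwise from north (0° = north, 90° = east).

000°

The pressure-gradient force points toward the east (bearing 090°).
Geostrophic balance: in the Southern Hemisphere the Coriolis force deflects motion to the left, so the geostrophic wind blows 90° to the left of the pressure-gradient force (low pressure on the right).
Rotating 090° by 90° counterclockwise gives 000° — the wind blows toward the north.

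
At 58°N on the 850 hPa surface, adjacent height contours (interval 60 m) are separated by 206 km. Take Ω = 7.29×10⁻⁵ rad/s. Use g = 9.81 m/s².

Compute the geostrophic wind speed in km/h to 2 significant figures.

83 km/h

Coriolis parameter at 58°N:
f = 2Ω sin φ = 2 × 7.29×10⁻⁵ × sin 58° = 1.24×10⁻⁴ s⁻¹
Height gradient: |∂Z/∂n| = 60 m / 206000 m = 2.91×10⁻⁴
On a pressure surface, geostrophic balance gives V_g = (g/f)|∂Z/∂n|:
V_g = 9.81 × 2.91×10⁻⁴ / 1.24×10⁻⁴ = 23.1 m/s
Converting: 23.1 m/s × 3.6 = 83 km/h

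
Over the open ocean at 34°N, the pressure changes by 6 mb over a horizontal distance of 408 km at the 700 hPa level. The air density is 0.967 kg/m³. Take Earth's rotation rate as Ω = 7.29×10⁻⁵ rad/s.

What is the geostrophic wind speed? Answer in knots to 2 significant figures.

Coriolis parameter at 34°N:
f = 2Ω sin φ = 2 × 7.29×10⁻⁵ × sin 34° = 8.15×10⁻⁵ s⁻¹
Pressure gradient: |∂P/∂n| = 600 Pa / 408000 m = 1.47×10⁻³ Pa/m
Geostrophic balance (pressure-gradient force = Coriolis force):
V_g = (1/(fρ)) |∂P/∂n| = 1.47×10⁻³ / (8.15×10⁻⁵ × 0.967) = 18.7 m/s
Converting: 18.7 m/s × 1.944 = 36 knots

36 knots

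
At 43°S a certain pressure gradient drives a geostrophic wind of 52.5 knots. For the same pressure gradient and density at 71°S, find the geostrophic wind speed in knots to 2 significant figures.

38 knots

With the same pressure gradient and density, V_g ∝ 1/f ∝ 1/sin φ.
V₂ = V₁ · sin φ₁ / sin φ₂ = 52.5 × sin 43° / sin 71°
V₂ = 52.5 × 0.6820/0.9455 = 38 knots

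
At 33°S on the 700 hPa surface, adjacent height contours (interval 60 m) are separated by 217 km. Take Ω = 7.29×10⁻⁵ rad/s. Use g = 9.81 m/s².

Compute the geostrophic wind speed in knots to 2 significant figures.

66 knots

Coriolis parameter at 33°S:
f = 2Ω sin φ = 2 × 7.29×10⁻⁵ × sin 33° = 7.94×10⁻⁵ s⁻¹
Height gradient: |∂Z/∂n| = 60 m / 217000 m = 2.76×10⁻⁴
On a pressure surface, geostrophic balance gives V_g = (g/f)|∂Z/∂n|:
V_g = 9.81 × 2.76×10⁻⁴ / 7.94×10⁻⁵ = 34.2 m/s
Converting: 34.2 m/s × 1.944 = 66 knots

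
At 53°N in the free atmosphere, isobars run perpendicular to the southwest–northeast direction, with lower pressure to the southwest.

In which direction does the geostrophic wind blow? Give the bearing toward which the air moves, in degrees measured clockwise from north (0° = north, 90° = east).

315°

The pressure-gradient force points toward the southwest (bearing 225°).
Geostrophic balance: in the Northern Hemisphere the Coriolis force deflects motion to the right, so the geostrophic wind blows 90° to the right of the pressure-gradient force (low pressure on the left).
Rotating 225° by 90° clockwise gives 315° — the wind blows toward the northwest.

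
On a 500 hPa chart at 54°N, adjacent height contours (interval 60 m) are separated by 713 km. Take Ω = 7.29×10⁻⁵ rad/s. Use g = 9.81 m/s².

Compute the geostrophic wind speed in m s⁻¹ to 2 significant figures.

Coriolis parameter at 54°N:
f = 2Ω sin φ = 2 × 7.29×10⁻⁵ × sin 54° = 1.18×10⁻⁴ s⁻¹
Height gradient: |∂Z/∂n| = 60 m / 713000 m = 8.42×10⁻⁵
On a pressure surface, geostrophic balance gives V_g = (g/f)|∂Z/∂n|:
V_g = 9.81 × 8.42×10⁻⁵ / 1.18×10⁻⁴ = 7.00 m/s

7.0 m s⁻¹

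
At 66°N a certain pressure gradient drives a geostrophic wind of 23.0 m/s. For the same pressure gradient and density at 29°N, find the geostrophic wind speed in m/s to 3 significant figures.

43.3 m/s

With the same pressure gradient and density, V_g ∝ 1/f ∝ 1/sin φ.
V₂ = V₁ · sin φ₁ / sin φ₂ = 23.0 × sin 66° / sin 29°
V₂ = 23.0 × 0.9135/0.4848 = 43.3 m/s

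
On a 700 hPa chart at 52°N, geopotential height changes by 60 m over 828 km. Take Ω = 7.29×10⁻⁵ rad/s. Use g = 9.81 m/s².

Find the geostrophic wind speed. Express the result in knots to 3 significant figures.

Coriolis parameter at 52°N:
f = 2Ω sin φ = 2 × 7.29×10⁻⁵ × sin 52° = 1.15×10⁻⁴ s⁻¹
Height gradient: |∂Z/∂n| = 60 m / 828000 m = 7.25×10⁻⁵
On a pressure surface, geostrophic balance gives V_g = (g/f)|∂Z/∂n|:
V_g = 9.81 × 7.25×10⁻⁵ / 1.15×10⁻⁴ = 6.19 m/s
Converting: 6.19 m/s × 1.944 = 12.0 knots

12.0 knots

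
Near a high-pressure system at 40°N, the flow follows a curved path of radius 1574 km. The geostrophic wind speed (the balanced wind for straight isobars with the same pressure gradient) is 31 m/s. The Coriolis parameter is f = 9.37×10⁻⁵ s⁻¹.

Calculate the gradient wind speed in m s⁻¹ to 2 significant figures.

Around a high, pressure-gradient force acts outward with centrifugal, so Coriolis balances both:
fV = (1/ρ)|∂P/∂n| + V²/R  →  V² − fR·V + fR·V_g = 0
With fR = 9.37×10⁻⁵ × 1574×10³ m = 147 m/s:
V = [fR − √((fR)² − 4 fR V_g)]/2 = [147 − √(147² − 4×147×31)]/2 = 44.3 m/s
Supergeostrophic (V > V_g = 31 m/s), as expected around a high.

44 m s⁻¹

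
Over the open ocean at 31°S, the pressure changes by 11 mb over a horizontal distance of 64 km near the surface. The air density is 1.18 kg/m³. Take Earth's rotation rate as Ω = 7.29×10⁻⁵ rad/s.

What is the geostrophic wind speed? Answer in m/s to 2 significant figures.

Coriolis parameter at 31°S:
f = 2Ω sin φ = 2 × 7.29×10⁻⁵ × sin 31° = 7.51×10⁻⁵ s⁻¹
Pressure gradient: |∂P/∂n| = 1100 Pa / 64000 m = 1.72×10⁻² Pa/m
Geostrophic balance (pressure-gradient force = Coriolis force):
V_g = (1/(fρ)) |∂P/∂n| = 1.72×10⁻² / (7.51×10⁻⁵ × 1.18) = 194 m/s

190 m/s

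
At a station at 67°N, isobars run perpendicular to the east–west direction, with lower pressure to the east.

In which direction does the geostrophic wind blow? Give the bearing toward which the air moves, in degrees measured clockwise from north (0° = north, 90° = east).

The pressure-gradient force points toward the east (bearing 090°).
Geostrophic balance: in the Northern Hemisphere the Coriolis force deflects motion to the right, so the geostrophic wind blows 90° to the right of the pressure-gradient force (low pressure on the left).
Rotating 090° by 90° clockwise gives 180° — the wind blows toward the south.

180°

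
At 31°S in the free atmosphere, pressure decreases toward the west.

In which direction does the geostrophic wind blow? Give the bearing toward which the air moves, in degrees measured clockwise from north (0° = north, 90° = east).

The pressure-gradient force points toward the west (bearing 270°).
Geostrophic balance: in the Southern Hemisphere the Coriolis force deflects motion to the left, so the geostrophic wind blows 90° to the left of the pressure-gradient force (low pressure on the right).
Rotating 270° by 90° counterclockwise gives 180° — the wind blows toward the south.

180°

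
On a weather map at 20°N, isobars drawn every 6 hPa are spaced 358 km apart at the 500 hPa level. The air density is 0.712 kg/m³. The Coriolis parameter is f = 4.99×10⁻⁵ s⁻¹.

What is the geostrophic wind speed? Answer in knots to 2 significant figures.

Pressure gradient: |∂P/∂n| = 600 Pa / 358000 m = 1.68×10⁻³ Pa/m
Geostrophic balance (pressure-gradient force = Coriolis force):
V_g = (1/(fρ)) |∂P/∂n| = 1.68×10⁻³ / (4.99×10⁻⁵ × 0.712) = 47.2 m/s
Converting: 47.2 m/s × 1.944 = 92 knots

92 knots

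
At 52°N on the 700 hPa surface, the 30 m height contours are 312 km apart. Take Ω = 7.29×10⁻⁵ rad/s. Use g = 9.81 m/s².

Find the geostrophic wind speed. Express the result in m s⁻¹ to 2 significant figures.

8.2 m s⁻¹

Coriolis parameter at 52°N:
f = 2Ω sin φ = 2 × 7.29×10⁻⁵ × sin 52° = 1.15×10⁻⁴ s⁻¹
Height gradient: |∂Z/∂n| = 30 m / 312000 m = 9.62×10⁻⁵
On a pressure surface, geostrophic balance gives V_g = (g/f)|∂Z/∂n|:
V_g = 9.81 × 9.62×10⁻⁵ / 1.15×10⁻⁴ = 8.21 m/s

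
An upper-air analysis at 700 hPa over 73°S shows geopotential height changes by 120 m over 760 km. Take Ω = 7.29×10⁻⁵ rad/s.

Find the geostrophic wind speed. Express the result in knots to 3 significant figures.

Coriolis parameter at 73°S:
f = 2Ω sin φ = 2 × 7.29×10⁻⁵ × sin 73° = 1.39×10⁻⁴ s⁻¹
Height gradient: |∂Z/∂n| = 120 m / 760000 m = 1.58×10⁻⁴
On a pressure surface, geostrophic balance gives V_g = (g/f)|∂Z/∂n|:
V_g = 9.81 × 1.58×10⁻⁴ / 1.39×10⁻⁴ = 11.1 m/s
Converting: 11.1 m/s × 1.944 = 21.6 knots

21.6 knots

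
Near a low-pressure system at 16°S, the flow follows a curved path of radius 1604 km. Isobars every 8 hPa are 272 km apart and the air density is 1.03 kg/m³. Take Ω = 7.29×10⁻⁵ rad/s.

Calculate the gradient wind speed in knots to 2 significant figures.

83 knots

Coriolis parameter at 16°S:
f = 2Ω sin φ = 2 × 7.29×10⁻⁵ × sin 16° = 4.02×10⁻⁵ s⁻¹
Pressure gradient: |∂P/∂n| = 800 Pa / 272000 m = 2.94×10⁻³ Pa/m
Geostrophic speed: V_g = |∂P/∂n|/(fρ) = 2.94×10⁻³/(4.02×10⁻⁵ × 1.03) = 71.1 m/s
Around a low, centrifugal force acts outward with Coriolis, so pressure-gradient force balances both:
(1/ρ)|∂P/∂n| = fV + V²/R  →  V² + fR·V − fR·V_g = 0
With fR = 4.02×10⁻⁵ × 1604×10³ m = 64.5 m/s:
V = [−fR + √((fR)² + 4 fR V_g)]/2 = [−64.5 + √(64.5² + 4×64.5×71.1)]/2 = 42.7 m/s
Subgeostrophic (V < V_g = 71.1 m/s), as expected around a low.
Converting: 42.7 m/s × 1.944 = 83 knots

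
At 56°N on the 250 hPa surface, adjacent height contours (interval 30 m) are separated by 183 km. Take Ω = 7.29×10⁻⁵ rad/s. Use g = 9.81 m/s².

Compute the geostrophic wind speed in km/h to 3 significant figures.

Coriolis parameter at 56°N:
f = 2Ω sin φ = 2 × 7.29×10⁻⁵ × sin 56° = 1.21×10⁻⁴ s⁻¹
Height gradient: |∂Z/∂n| = 30 m / 183000 m = 1.64×10⁻⁴
On a pressure surface, geostrophic balance gives V_g = (g/f)|∂Z/∂n|:
V_g = 9.81 × 1.64×10⁻⁴ / 1.21×10⁻⁴ = 13.3 m/s
Converting: 13.3 m/s × 3.6 = 47.9 km/h

47.9 km/h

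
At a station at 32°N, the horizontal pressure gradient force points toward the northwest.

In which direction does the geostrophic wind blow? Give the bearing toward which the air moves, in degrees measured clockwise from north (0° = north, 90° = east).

045°

The pressure-gradient force points toward the northwest (bearing 315°).
Geostrophic balance: in the Northern Hemisphere the Coriolis force deflects motion to the right, so the geostrophic wind blows 90° to the right of the pressure-gradient force (low pressure on the left).
Rotating 315° by 90° clockwise gives 045° — the wind blows toward the northeast.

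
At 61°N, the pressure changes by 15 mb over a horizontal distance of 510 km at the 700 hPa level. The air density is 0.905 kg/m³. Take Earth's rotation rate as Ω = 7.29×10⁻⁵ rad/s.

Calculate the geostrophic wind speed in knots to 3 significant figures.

49.5 knots

Coriolis parameter at 61°N:
f = 2Ω sin φ = 2 × 7.29×10⁻⁵ × sin 61° = 1.28×10⁻⁴ s⁻¹
Pressure gradient: |∂P/∂n| = 1500 Pa / 510000 m = 2.94×10⁻³ Pa/m
Geostrophic balance (pressure-gradient force = Coriolis force):
V_g = (1/(fρ)) |∂P/∂n| = 2.94×10⁻³ / (1.28×10⁻⁴ × 0.905) = 25.5 m/s
Converting: 25.5 m/s × 1.944 = 49.5 knots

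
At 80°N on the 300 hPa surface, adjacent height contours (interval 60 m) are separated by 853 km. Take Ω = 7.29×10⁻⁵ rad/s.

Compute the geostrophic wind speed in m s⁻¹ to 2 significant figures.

Coriolis parameter at 80°N:
f = 2Ω sin φ = 2 × 7.29×10⁻⁵ × sin 80° = 1.44×10⁻⁴ s⁻¹
Height gradient: |∂Z/∂n| = 60 m / 853000 m = 7.03×10⁻⁵
On a pressure surface, geostrophic balance gives V_g = (g/f)|∂Z/∂n|:
V_g = 9.81 × 7.03×10⁻⁵ / 1.44×10⁻⁴ = 4.81 m/s

4.8 m s⁻¹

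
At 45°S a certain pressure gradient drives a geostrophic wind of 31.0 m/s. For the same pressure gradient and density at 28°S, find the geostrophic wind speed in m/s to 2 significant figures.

With the same pressure gradient and density, V_g ∝ 1/f ∝ 1/sin φ.
V₂ = V₁ · sin φ₁ / sin φ₂ = 31.0 × sin 45° / sin 28°
V₂ = 31.0 × 0.7071/0.4695 = 47 m/s

47 m/s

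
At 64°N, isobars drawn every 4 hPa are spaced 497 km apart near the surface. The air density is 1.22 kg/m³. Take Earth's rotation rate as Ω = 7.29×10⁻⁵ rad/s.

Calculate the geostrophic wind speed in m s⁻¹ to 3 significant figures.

Coriolis parameter at 64°N:
f = 2Ω sin φ = 2 × 7.29×10⁻⁵ × sin 64° = 1.31×10⁻⁴ s⁻¹
Pressure gradient: |∂P/∂n| = 400 Pa / 497000 m = 8.05×10⁻⁴ Pa/m
Geostrophic balance (pressure-gradient force = Coriolis force):
V_g = (1/(fρ)) |∂P/∂n| = 8.05×10⁻⁴ / (1.31×10⁻⁴ × 1.22) = 5.03 m/s

5.03 m s⁻¹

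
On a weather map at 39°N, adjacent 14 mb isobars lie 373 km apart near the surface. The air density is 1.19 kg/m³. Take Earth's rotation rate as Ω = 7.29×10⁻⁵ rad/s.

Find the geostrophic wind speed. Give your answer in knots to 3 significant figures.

Coriolis parameter at 39°N:
f = 2Ω sin φ = 2 × 7.29×10⁻⁵ × sin 39° = 9.18×10⁻⁵ s⁻¹
Pressure gradient: |∂P/∂n| = 1400 Pa / 373000 m = 3.75×10⁻³ Pa/m
Geostrophic balance (pressure-gradient force = Coriolis force):
V_g = (1/(fρ)) |∂P/∂n| = 3.75×10⁻³ / (9.18×10⁻⁵ × 1.19) = 34.4 m/s
Converting: 34.4 m/s × 1.944 = 66.8 knots

66.8 knots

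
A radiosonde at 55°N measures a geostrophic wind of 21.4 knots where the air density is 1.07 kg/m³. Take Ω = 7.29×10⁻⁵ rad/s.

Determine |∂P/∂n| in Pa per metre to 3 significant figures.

Coriolis parameter at 55°N:
f = 2Ω sin φ = 2 × 7.29×10⁻⁵ × sin 55° = 1.19×10⁻⁴ s⁻¹
Wind speed in SI: 21.4 knots = 11.0 m/s
Geostrophic balance rearranged: |∂P/∂n| = f ρ V_g
|∂P/∂n| = 1.19×10⁻⁴ × 1.07 × 11.0 = 1.41×10⁻³ Pa/m

1.41×10⁻³ Pa/m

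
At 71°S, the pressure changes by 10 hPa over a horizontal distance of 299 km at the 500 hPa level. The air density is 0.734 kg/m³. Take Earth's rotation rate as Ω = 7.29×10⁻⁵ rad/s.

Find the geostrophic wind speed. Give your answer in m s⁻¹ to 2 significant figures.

33 m s⁻¹

Coriolis parameter at 71°S:
f = 2Ω sin φ = 2 × 7.29×10⁻⁵ × sin 71° = 1.38×10⁻⁴ s⁻¹
Pressure gradient: |∂P/∂n| = 1000 Pa / 299000 m = 3.34×10⁻³ Pa/m
Geostrophic balance (pressure-gradient force = Coriolis force):
V_g = (1/(fρ)) |∂P/∂n| = 3.34×10⁻³ / (1.38×10⁻⁴ × 0.734) = 33.1 m/s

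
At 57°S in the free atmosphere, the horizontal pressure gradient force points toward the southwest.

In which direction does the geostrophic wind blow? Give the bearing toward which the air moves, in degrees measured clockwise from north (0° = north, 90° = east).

The pressure-gradient force points toward the southwest (bearing 225°).
Geostrophic balance: in the Southern Hemisphere the Coriolis force deflects motion to the left, so the geostrophic wind blows 90° to the left of the pressure-gradient force (low pressure on the right).
Rotating 225° by 90° counterclockwise gives 135° — the wind blows toward the southeast.

135°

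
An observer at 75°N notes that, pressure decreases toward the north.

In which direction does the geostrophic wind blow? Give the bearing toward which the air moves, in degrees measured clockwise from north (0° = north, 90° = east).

090°

The pressure-gradient force points toward the north (bearing 000°).
Geostrophic balance: in the Northern Hemisphere the Coriolis force deflects motion to the right, so the geostrophic wind blows 90° to the right of the pressure-gradient force (low pressure on the left).
Rotating 000° by 90° clockwise gives 090° — the wind blows toward the east.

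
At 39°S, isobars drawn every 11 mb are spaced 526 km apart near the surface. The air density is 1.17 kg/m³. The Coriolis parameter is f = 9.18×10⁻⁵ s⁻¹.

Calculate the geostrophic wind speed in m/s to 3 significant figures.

19.5 m/s

Pressure gradient: |∂P/∂n| = 1100 Pa / 526000 m = 2.09×10⁻³ Pa/m
Geostrophic balance (pressure-gradient force = Coriolis force):
V_g = (1/(fρ)) |∂P/∂n| = 2.09×10⁻³ / (9.18×10⁻⁵ × 1.17) = 19.5 m/s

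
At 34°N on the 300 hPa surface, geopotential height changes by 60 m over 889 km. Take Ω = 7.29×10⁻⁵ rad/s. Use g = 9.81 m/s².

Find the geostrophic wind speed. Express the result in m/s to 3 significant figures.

Coriolis parameter at 34°N:
f = 2Ω sin φ = 2 × 7.29×10⁻⁵ × sin 34° = 8.15×10⁻⁵ s⁻¹
Height gradient: |∂Z/∂n| = 60 m / 889000 m = 6.75×10⁻⁵
On a pressure surface, geostrophic balance gives V_g = (g/f)|∂Z/∂n|:
V_g = 9.81 × 6.75×10⁻⁵ / 8.15×10⁻⁵ = 8.12 m/s

8.12 m/s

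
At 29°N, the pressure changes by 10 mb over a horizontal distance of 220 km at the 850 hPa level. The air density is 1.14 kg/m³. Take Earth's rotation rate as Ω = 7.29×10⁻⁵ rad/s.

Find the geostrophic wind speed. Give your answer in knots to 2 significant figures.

110 knots

Coriolis parameter at 29°N:
f = 2Ω sin φ = 2 × 7.29×10⁻⁵ × sin 29° = 7.07×10⁻⁵ s⁻¹
Pressure gradient: |∂P/∂n| = 1000 Pa / 220000 m = 4.55×10⁻³ Pa/m
Geostrophic balance (pressure-gradient force = Coriolis force):
V_g = (1/(fρ)) |∂P/∂n| = 4.55×10⁻³ / (7.07×10⁻⁵ × 1.14) = 56.4 m/s
Converting: 56.4 m/s × 1.944 = 110 knots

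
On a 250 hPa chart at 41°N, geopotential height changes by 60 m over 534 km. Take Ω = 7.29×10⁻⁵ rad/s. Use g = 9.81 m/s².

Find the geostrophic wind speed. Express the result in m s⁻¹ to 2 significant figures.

Coriolis parameter at 41°N:
f = 2Ω sin φ = 2 × 7.29×10⁻⁵ × sin 41° = 9.57×10⁻⁵ s⁻¹
Height gradient: |∂Z/∂n| = 60 m / 534000 m = 1.12×10⁻⁴
On a pressure surface, geostrophic balance gives V_g = (g/f)|∂Z/∂n|:
V_g = 9.81 × 1.12×10⁻⁴ / 9.57×10⁻⁵ = 11.5 m/s

12 m s⁻¹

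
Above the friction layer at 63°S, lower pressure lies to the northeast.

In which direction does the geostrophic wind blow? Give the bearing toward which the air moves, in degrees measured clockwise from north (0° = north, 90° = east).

315°

The pressure-gradient force points toward the northeast (bearing 045°).
Geostrophic balance: in the Southern Hemisphere the Coriolis force deflects motion to the left, so the geostrophic wind blows 90° to the left of the pressure-gradient force (low pressure on the right).
Rotating 045° by 90° counterclockwise gives 315° — the wind blows toward the northwest.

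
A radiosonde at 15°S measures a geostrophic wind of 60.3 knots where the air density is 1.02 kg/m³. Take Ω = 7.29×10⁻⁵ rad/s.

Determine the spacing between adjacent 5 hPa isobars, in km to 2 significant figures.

Coriolis parameter at 15°S:
f = 2Ω sin φ = 2 × 7.29×10⁻⁵ × sin 15° = 3.77×10⁻⁵ s⁻¹
Wind speed in SI: 60.3 knots = 31.0 m/s
Geostrophic balance rearranged: |∂P/∂n| = f ρ V_g
|∂P/∂n| = 3.77×10⁻⁵ × 1.02 × 31.0 = 1.19×10⁻³ Pa/m
Isobar spacing: Δn = ΔP/|∂P/∂n| = 500 Pa / 1.19×10⁻³ Pa/m = 418756 m ≈ 420 km

420 km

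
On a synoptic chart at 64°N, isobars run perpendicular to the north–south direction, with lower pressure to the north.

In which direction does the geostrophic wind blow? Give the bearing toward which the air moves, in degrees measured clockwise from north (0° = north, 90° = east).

The pressure-gradient force points toward the north (bearing 000°).
Geostrophic balance: in the Northern Hemisphere the Coriolis force deflects motion to the right, so the geostrophic wind blows 90° to the right of the pressure-gradient force (low pressure on the left).
Rotating 000° by 90° clockwise gives 090° — the wind blows toward the east.

090°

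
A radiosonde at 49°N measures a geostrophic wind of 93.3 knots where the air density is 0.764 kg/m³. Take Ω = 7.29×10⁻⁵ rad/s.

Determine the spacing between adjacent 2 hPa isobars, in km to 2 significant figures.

50 km

Coriolis parameter at 49°N:
f = 2Ω sin φ = 2 × 7.29×10⁻⁵ × sin 49° = 1.10×10⁻⁴ s⁻¹
Wind speed in SI: 93.3 knots = 48.0 m/s
Geostrophic balance rearranged: |∂P/∂n| = f ρ V_g
|∂P/∂n| = 1.10×10⁻⁴ × 0.764 × 48.0 = 4.04×10⁻³ Pa/m
Isobar spacing: Δn = ΔP/|∂P/∂n| = 200 Pa / 4.04×10⁻³ Pa/m = 49566 m ≈ 50 km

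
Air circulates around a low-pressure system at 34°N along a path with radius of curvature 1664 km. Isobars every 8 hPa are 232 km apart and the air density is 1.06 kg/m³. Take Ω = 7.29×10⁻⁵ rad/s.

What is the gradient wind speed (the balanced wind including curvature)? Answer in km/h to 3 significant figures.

116 km/h

Coriolis parameter at 34°N:
f = 2Ω sin φ = 2 × 7.29×10⁻⁵ × sin 34° = 8.15×10⁻⁵ s⁻¹
Pressure gradient: |∂P/∂n| = 800 Pa / 232000 m = 3.45×10⁻³ Pa/m
Geostrophic speed: V_g = |∂P/∂n|/(fρ) = 3.45×10⁻³/(8.15×10⁻⁵ × 1.06) = 39.9 m/s
Around a low, centrifugal force acts outward with Coriolis, so pressure-gradient force balances both:
(1/ρ)|∂P/∂n| = fV + V²/R  →  V² + fR·V − fR·V_g = 0
With fR = 8.15×10⁻⁵ × 1664×10³ m = 136 m/s:
V = [−fR + √((fR)² + 4 fR V_g)]/2 = [−136 + √(136² + 4×136×39.9)]/2 = 32.2 m/s
Subgeostrophic (V < V_g = 39.9 m/s), as expected around a low.
Converting: 32.2 m/s × 3.6 = 116 km/h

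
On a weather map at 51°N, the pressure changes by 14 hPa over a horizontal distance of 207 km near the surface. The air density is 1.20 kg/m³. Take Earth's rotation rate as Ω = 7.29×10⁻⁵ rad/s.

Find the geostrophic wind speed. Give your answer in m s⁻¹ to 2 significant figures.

Coriolis parameter at 51°N:
f = 2Ω sin φ = 2 × 7.29×10⁻⁵ × sin 51° = 1.13×10⁻⁴ s⁻¹
Pressure gradient: |∂P/∂n| = 1400 Pa / 207000 m = 6.76×10⁻³ Pa/m
Geostrophic balance (pressure-gradient force = Coriolis force):
V_g = (1/(fρ)) |∂P/∂n| = 6.76×10⁻³ / (1.13×10⁻⁴ × 1.20) = 49.7 m/s

50 m s⁻¹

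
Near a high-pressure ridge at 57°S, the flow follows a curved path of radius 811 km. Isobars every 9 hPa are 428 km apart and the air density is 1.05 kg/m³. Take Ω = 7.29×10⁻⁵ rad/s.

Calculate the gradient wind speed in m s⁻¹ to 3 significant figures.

20.7 m s⁻¹

Coriolis parameter at 57°S:
f = 2Ω sin φ = 2 × 7.29×10⁻⁵ × sin 57° = 1.22×10⁻⁴ s⁻¹
Pressure gradient: |∂P/∂n| = 900 Pa / 428000 m = 2.10×10⁻³ Pa/m
Geostrophic speed: V_g = |∂P/∂n|/(fρ) = 2.10×10⁻³/(1.22×10⁻⁴ × 1.05) = 16.4 m/s
Around a high, pressure-gradient force acts outward with centrifugal, so Coriolis balances both:
fV = (1/ρ)|∂P/∂n| + V²/R  →  V² − fR·V + fR·V_g = 0
With fR = 1.22×10⁻⁴ × 811×10³ m = 99.2 m/s:
V = [fR − √((fR)² − 4 fR V_g)]/2 = [99.2 − √(99.2² − 4×99.2×16.4)]/2 = 20.7 m/s
Supergeostrophic (V > V_g = 16.4 m/s), as expected around a high.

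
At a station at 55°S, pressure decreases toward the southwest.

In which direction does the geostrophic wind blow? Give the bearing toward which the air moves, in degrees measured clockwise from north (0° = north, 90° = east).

The pressure-gradient force points toward the southwest (bearing 225°).
Geostrophic balance: in the Southern Hemisphere the Coriolis force deflects motion to the left, so the geostrophic wind blows 90° to the left of the pressure-gradient force (low pressure on the right).
Rotating 225° by 90° counterclockwise gives 135° — the wind blows toward the southeast.

135°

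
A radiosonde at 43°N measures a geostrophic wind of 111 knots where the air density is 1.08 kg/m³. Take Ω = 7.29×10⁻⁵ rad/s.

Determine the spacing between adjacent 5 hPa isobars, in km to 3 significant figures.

Coriolis parameter at 43°N:
f = 2Ω sin φ = 2 × 7.29×10⁻⁵ × sin 43° = 9.94×10⁻⁵ s⁻¹
Wind speed in SI: 111 knots = 57.1 m/s
Geostrophic balance rearranged: |∂P/∂n| = f ρ V_g
|∂P/∂n| = 9.94×10⁻⁵ × 1.08 × 57.1 = 6.13×10⁻³ Pa/m
Isobar spacing: Δn = ΔP/|∂P/∂n| = 500 Pa / 6.13×10⁻³ Pa/m = 81535 m ≈ 81.5 km

81.5 km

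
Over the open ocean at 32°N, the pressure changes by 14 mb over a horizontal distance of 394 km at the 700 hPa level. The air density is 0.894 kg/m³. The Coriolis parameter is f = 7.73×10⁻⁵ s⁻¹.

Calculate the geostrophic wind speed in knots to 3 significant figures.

Pressure gradient: |∂P/∂n| = 1400 Pa / 394000 m = 3.55×10⁻³ Pa/m
Geostrophic balance (pressure-gradient force = Coriolis force):
V_g = (1/(fρ)) |∂P/∂n| = 3.55×10⁻³ / (7.73×10⁻⁵ × 0.894) = 51.4 m/s
Converting: 51.4 m/s × 1.944 = 99.9 knots

99.9 knots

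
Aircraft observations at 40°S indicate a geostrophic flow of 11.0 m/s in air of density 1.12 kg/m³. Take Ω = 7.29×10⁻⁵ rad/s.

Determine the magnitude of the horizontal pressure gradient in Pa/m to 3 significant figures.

1.15×10⁻³ Pa/m

Coriolis parameter at 40°S:
f = 2Ω sin φ = 2 × 7.29×10⁻⁵ × sin 40° = 9.37×10⁻⁵ s⁻¹
Geostrophic balance rearranged: |∂P/∂n| = f ρ V_g
|∂P/∂n| = 9.37×10⁻⁵ × 1.12 × 11.0 = 1.15×10⁻³ Pa/m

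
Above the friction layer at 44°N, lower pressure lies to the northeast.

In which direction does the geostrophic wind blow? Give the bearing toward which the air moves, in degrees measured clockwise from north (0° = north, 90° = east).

The pressure-gradient force points toward the northeast (bearing 045°).
Geostrophic balance: in the Northern Hemisphere the Coriolis force deflects motion to the right, so the geostrophic wind blows 90° to the right of the pressure-gradient force (low pressure on the left).
Rotating 045° by 90° clockwise gives 135° — the wind blows toward the southeast.

135°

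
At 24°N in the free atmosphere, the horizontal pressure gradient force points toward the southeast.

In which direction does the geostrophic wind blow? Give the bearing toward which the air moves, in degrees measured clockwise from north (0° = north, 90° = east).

The pressure-gradient force points toward the southeast (bearing 135°).
Geostrophic balance: in the Northern Hemisphere the Coriolis force deflects motion to the right, so the geostrophic wind blows 90° to the right of the pressure-gradient force (low pressure on the left).
Rotating 135° by 90° clockwise gives 225° — the wind blows toward the southwest.

225°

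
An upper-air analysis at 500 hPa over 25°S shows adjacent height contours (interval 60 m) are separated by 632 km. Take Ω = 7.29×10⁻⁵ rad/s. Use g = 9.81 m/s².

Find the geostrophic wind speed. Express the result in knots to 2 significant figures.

Coriolis parameter at 25°S:
f = 2Ω sin φ = 2 × 7.29×10⁻⁵ × sin 25° = 6.16×10⁻⁵ s⁻¹
Height gradient: |∂Z/∂n| = 60 m / 632000 m = 9.49×10⁻⁵
On a pressure surface, geostrophic balance gives V_g = (g/f)|∂Z/∂n|:
V_g = 9.81 × 9.49×10⁻⁵ / 6.16×10⁻⁵ = 15.1 m/s
Converting: 15.1 m/s × 1.944 = 29 knots

29 knots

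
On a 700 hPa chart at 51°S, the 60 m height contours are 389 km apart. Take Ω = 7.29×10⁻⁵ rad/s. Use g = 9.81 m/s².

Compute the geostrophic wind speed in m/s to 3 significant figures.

Coriolis parameter at 51°S:
f = 2Ω sin φ = 2 × 7.29×10⁻⁵ × sin 51° = 1.13×10⁻⁴ s⁻¹
Height gradient: |∂Z/∂n| = 60 m / 389000 m = 1.54×10⁻⁴
On a pressure surface, geostrophic balance gives V_g = (g/f)|∂Z/∂n|:
V_g = 9.81 × 1.54×10⁻⁴ / 1.13×10⁻⁴ = 13.4 m/s

13.4 m/s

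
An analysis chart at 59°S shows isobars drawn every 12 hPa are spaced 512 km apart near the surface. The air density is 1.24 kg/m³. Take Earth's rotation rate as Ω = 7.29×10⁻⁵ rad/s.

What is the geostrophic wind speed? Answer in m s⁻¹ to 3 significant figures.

Coriolis parameter at 59°S:
f = 2Ω sin φ = 2 × 7.29×10⁻⁵ × sin 59° = 1.25×10⁻⁴ s⁻¹
Pressure gradient: |∂P/∂n| = 1200 Pa / 512000 m = 2.34×10⁻³ Pa/m
Geostrophic balance (pressure-gradient force = Coriolis force):
V_g = (1/(fρ)) |∂P/∂n| = 2.34×10⁻³ / (1.25×10⁻⁴ × 1.24) = 15.1 m/s

15.1 m s⁻¹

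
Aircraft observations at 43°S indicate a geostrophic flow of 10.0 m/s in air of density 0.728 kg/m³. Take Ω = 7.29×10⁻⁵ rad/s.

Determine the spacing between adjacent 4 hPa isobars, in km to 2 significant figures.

Coriolis parameter at 43°S:
f = 2Ω sin φ = 2 × 7.29×10⁻⁵ × sin 43° = 9.94×10⁻⁵ s⁻¹
Geostrophic balance rearranged: |∂P/∂n| = f ρ V_g
|∂P/∂n| = 9.94×10⁻⁵ × 0.728 × 10.0 = 7.24×10⁻⁴ Pa/m
Isobar spacing: Δn = ΔP/|∂P/∂n| = 400 Pa / 7.24×10⁻⁴ Pa/m = 552571 m ≈ 550 km

550 km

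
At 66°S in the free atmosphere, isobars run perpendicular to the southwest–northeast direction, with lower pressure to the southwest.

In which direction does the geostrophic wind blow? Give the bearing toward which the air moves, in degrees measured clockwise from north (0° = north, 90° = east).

The pressure-gradient force points toward the southwest (bearing 225°).
Geostrophic balance: in the Southern Hemisphere the Coriolis force deflects motion to the left, so the geostrophic wind blows 90° to the left of the pressure-gradient force (low pressure on the right).
Rotating 225° by 90° counterclockwise gives 135° — the wind blows toward the southeast.

135°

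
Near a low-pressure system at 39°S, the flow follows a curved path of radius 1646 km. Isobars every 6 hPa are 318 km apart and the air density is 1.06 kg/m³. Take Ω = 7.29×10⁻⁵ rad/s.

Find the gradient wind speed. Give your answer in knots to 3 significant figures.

33.8 knots

Coriolis parameter at 39°S:
f = 2Ω sin φ = 2 × 7.29×10⁻⁵ × sin 39° = 9.18×10⁻⁵ s⁻¹
Pressure gradient: |∂P/∂n| = 600 Pa / 318000 m = 1.89×10⁻³ Pa/m
Geostrophic speed: V_g = |∂P/∂n|/(fρ) = 1.89×10⁻³/(9.18×10⁻⁵ × 1.06) = 19.4 m/s
Around a low, centrifugal force acts outward with Coriolis, so pressure-gradient force balances both:
(1/ρ)|∂P/∂n| = fV + V²/R  →  V² + fR·V − fR·V_g = 0
With fR = 9.18×10⁻⁵ × 1646×10³ m = 151 m/s:
V = [−fR + √((fR)² + 4 fR V_g)]/2 = [−151 + √(151² + 4×151×19.4)]/2 = 17.4 m/s
Subgeostrophic (V < V_g = 19.4 m/s), as expected around a low.
Converting: 17.4 m/s × 1.944 = 33.8 knots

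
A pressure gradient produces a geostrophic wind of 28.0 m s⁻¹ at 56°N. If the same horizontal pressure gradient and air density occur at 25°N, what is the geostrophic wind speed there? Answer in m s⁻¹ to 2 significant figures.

55 m s⁻¹

With the same pressure gradient and density, V_g ∝ 1/f ∝ 1/sin φ.
V₂ = V₁ · sin φ₁ / sin φ₂ = 28.0 × sin 56° / sin 25°
V₂ = 28.0 × 0.8290/0.4226 = 55 m s⁻¹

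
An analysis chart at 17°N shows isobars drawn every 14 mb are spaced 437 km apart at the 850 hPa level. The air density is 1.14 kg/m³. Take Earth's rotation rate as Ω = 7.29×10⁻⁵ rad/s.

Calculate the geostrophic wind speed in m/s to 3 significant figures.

65.9 m/s

Coriolis parameter at 17°N:
f = 2Ω sin φ = 2 × 7.29×10⁻⁵ × sin 17° = 4.26×10⁻⁵ s⁻¹
Pressure gradient: |∂P/∂n| = 1400 Pa / 437000 m = 3.20×10⁻³ Pa/m
Geostrophic balance (pressure-gradient force = Coriolis force):
V_g = (1/(fρ)) |∂P/∂n| = 3.20×10⁻³ / (4.26×10⁻⁵ × 1.14) = 65.9 m/s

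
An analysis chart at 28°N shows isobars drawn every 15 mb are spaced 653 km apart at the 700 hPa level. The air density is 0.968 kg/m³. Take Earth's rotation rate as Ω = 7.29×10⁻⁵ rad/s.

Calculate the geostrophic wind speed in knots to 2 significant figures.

Coriolis parameter at 28°N:
f = 2Ω sin φ = 2 × 7.29×10⁻⁵ × sin 28° = 6.84×10⁻⁵ s⁻¹
Pressure gradient: |∂P/∂n| = 1500 Pa / 653000 m = 2.30×10⁻³ Pa/m
Geostrophic balance (pressure-gradient force = Coriolis force):
V_g = (1/(fρ)) |∂P/∂n| = 2.30×10⁻³ / (6.84×10⁻⁵ × 0.968) = 34.7 m/s
Converting: 34.7 m/s × 1.944 = 67 knots

67 knots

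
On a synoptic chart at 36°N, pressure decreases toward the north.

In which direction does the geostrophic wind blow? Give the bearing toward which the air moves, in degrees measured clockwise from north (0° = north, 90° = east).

090°

The pressure-gradient force points toward the north (bearing 000°).
Geostrophic balance: in the Northern Hemisphere the Coriolis force deflects motion to the right, so the geostrophic wind blows 90° to the right of the pressure-gradient force (low pressure on the left).
Rotating 000° by 90° clockwise gives 090° — the wind blows toward the east.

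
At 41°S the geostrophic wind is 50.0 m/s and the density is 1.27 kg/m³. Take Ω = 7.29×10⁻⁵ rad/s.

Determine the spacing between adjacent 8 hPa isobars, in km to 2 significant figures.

Coriolis parameter at 41°S:
f = 2Ω sin φ = 2 × 7.29×10⁻⁵ × sin 41° = 9.57×10⁻⁵ s⁻¹
Geostrophic balance rearranged: |∂P/∂n| = f ρ V_g
|∂P/∂n| = 9.57×10⁻⁵ × 1.27 × 50.0 = 6.07×10⁻³ Pa/m
Isobar spacing: Δn = ΔP/|∂P/∂n| = 800 Pa / 6.07×10⁻³ Pa/m = 131709 m ≈ 130 km

130 km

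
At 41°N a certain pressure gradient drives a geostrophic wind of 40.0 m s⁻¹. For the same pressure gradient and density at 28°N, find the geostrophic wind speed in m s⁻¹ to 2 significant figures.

56 m s⁻¹

With the same pressure gradient and density, V_g ∝ 1/f ∝ 1/sin φ.
V₂ = V₁ · sin φ₁ / sin φ₂ = 40.0 × sin 41° / sin 28°
V₂ = 40.0 × 0.6561/0.4695 = 56 m s⁻¹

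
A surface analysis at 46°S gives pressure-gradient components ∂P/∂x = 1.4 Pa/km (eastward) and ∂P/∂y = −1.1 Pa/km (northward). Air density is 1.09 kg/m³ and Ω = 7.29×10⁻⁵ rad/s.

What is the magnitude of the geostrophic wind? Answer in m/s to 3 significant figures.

Coriolis parameter at 46°S:
f = 2Ω sin φ = 2 × 7.29×10⁻⁵ × sin 46° = 1.05×10⁻⁴ s⁻¹
In the Southern Hemisphere f is negative: f = −1.05×10⁻⁴ s⁻¹.
Component geostrophic relations (x east, y north):
u_g = −(1/(fρ)) ∂P/∂y,  v_g = (1/(fρ)) ∂P/∂x
u_g = −(−1.1×10⁻³)/(−1.05×10⁻⁴ × 1.09) = −9.62 m/s;  v_g = (1.4×10⁻³)/(−1.05×10⁻⁴ × 1.09) = −12.2 m/s
|V_g| = √(u_g² + v_g²) = 15.6 m/s

15.6 m/s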